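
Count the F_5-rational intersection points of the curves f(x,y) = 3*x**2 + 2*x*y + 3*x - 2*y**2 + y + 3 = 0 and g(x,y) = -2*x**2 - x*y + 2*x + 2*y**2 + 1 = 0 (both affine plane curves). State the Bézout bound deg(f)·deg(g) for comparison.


Common zeros: {(4, 1)}; count = 1; Bézout bound = 4.

deg(f) = 2, deg(g) = 2, so Bézout bound = 4.
Scan x ∈ F_5. For each x, list the y ∈ F_5 with f(x, y) ≡ 0 and those with g(x, y) ≡ 0 (mod 5); the common zeros in that column are the intersection.
  x = 0: f ≡ 0 at y ∈ {4}; g ≡ 0 at y ∈ ∅; common: ∅.
  x = 1: f ≡ 0 at y ∈ {1, 3}; g ≡ 0 at y ∈ ∅; common: ∅.
  x = 2: f ≡ 0 at y ∈ ∅; g ≡ 0 at y ∈ ∅; common: ∅.
  x = 3: f ≡ 0 at y ∈ {2, 4}; g ≡ 0 at y ∈ ∅; common: ∅.
  x = 4: f ≡ 0 at y ∈ {1}; g ≡ 0 at y ∈ {1}; common: {1}.
Collecting: common zeros = {(4, 1)}, so the count is 1.
Comparison with the Bézout bound: 1 ≤ 4 = deg(f)·deg(g), as expected for curves with no common component (the affine F_5-count falls short of the bound because intersections may lie at infinity, over extension fields, or carry multiplicity).


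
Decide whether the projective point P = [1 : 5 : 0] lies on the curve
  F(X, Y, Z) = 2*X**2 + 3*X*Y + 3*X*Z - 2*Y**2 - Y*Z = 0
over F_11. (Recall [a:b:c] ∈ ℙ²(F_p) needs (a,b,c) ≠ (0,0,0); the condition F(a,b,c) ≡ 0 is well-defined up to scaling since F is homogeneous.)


F(1,5,0) ≡ 0 (mod 11); P is on the curve.

Evaluate F(1, 5, 0) term-by-term (mod 11).
  2*X**2 ↦ 2·1·1·1 = 2
  3*X*Y ↦ 3·1·5·1 = 15
  3*X*Z ↦ 3·1·1·0 = 0
  -2*Y**2 ↦ -2·1·25·1 = -50
  -Y*Z ↦ -1·1·5·0 = 0
Sum: F(1, 5, 0) = (2) + (15) + (0) + (-50) + (0) = -33.
Reducing mod 11: -33 ≡ 0 (mod 11).
Since F(a, b, c) ≡ 0 (mod 11), P lies on the curve.


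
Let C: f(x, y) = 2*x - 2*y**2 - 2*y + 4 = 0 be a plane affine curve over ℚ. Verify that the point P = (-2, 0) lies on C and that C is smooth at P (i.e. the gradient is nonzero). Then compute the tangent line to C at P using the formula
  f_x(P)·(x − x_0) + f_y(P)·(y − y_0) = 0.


Tangent line at P: 2*x - 2*y + 4 = 0.

Step 1: f(-2, 0) = 0, so P lies on C.
Step 2: partial derivatives
  f_x(x, y) = 2, f_y(x, y) = -4*y - 2.
  f_x(P) = 2, f_y(P) = -2 (gradient nonzero, so P is smooth).
Step 3: tangent line at P: 2·(x − -2) + -2·(y − 0) = 0.
Expanding: 2*x - 2*y + 4 = 0.


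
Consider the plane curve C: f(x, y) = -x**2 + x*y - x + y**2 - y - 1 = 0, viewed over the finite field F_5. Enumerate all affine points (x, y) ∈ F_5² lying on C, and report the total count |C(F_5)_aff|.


Affine F_5-points: {(0, 3), (2, 1), (2, 3), (3, 1), (3, 2)}; count = 5.

For each of the 25 pairs (x, y) ∈ F_5², evaluate f(x, y) mod 5. Record the zeros.
  x = 0: [0↦4, 1↦4, 2↦1, 3↦0, 4↦1]  zeros at y ∈ {3}
  x = 1: [0↦2, 1↦3, 2↦1, 3↦1, 4↦3]  zeros at y ∈ ∅
  x = 2: [0↦3, 1↦0, 2↦4, 3↦0, 4↦3]  zeros at y ∈ {1, 3}
  x = 3: [0↦2, 1↦0, 2↦0, 3↦2, 4↦1]  zeros at y ∈ {1, 2}
  x = 4: [0↦4, 1↦3, 2↦4, 3↦2, 4↦2]  zeros at y ∈ ∅
Collecting zeros: affine points = {(0, 3), (2, 1), (2, 3), (3, 1), (3, 2)}.
Total count |C(F_5)_aff| = 5.


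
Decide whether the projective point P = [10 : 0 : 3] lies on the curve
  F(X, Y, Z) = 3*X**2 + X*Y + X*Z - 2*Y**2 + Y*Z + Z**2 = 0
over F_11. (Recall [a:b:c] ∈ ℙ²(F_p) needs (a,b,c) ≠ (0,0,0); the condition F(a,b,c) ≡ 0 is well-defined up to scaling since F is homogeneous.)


F(10,0,3) ≡ 9 (mod 11); P is NOT on the curve.

Evaluate F(10, 0, 3) term-by-term (mod 11).
  3*X**2 ↦ 3·100·1·1 = 300
  X*Y ↦ 1·10·0·1 = 0
  X*Z ↦ 1·10·1·3 = 30
  -2*Y**2 ↦ -2·1·0·1 = 0
  Y*Z ↦ 1·1·0·3 = 0
  Z**2 ↦ 1·1·1·9 = 9
Sum: F(10, 0, 3) = (300) + (0) + (30) + (0) + (0) + (9) = 339.
Reducing mod 11: 339 ≡ 9 (mod 11).
Since F(a, b, c) ≡ 9 ≠ 0 (mod 11), P does NOT lie on the curve.


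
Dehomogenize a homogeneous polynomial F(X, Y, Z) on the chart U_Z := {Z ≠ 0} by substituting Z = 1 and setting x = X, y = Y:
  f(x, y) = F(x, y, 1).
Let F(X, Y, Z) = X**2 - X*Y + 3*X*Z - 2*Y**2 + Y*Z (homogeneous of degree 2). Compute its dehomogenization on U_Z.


f(x, y) = x**2 - x*y + 3*x - 2*y**2 + y

On U_Z we set Z = 1. Each monomial c·X^i·Y^j·Z^k in F becomes c·x^i·y^j·1^k = c·x^i·y^j.
Substituting Z = 1: F(X, Y, 1) = x**2 - x*y + 3*x - 2*y**2 + y.
Note: deg(f) ≤ deg(F) = 2; strict inequality happens when F is divisible by Z (lost terms).


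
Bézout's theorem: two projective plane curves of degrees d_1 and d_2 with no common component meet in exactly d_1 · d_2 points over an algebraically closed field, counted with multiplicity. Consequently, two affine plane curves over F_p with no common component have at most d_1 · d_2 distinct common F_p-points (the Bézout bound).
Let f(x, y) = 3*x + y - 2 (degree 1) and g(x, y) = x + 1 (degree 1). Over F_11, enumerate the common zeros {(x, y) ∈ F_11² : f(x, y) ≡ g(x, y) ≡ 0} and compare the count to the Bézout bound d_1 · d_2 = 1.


Common zeros: {(10, 5)}; count = 1; Bézout bound = 1.

deg(f) = 1, deg(g) = 1, so Bézout bound = 1.
Scan x ∈ F_11. For each x, list the y ∈ F_11 with f(x, y) ≡ 0 and those with g(x, y) ≡ 0 (mod 11); the common zeros in that column are the intersection.
  x = 0: f ≡ 0 at y ∈ {2}; g ≡ 0 at y ∈ ∅; common: ∅.
  x = 1: f ≡ 0 at y ∈ {10}; g ≡ 0 at y ∈ ∅; common: ∅.
  x = 2: f ≡ 0 at y ∈ {7}; g ≡ 0 at y ∈ ∅; common: ∅.
  x = 3: f ≡ 0 at y ∈ {4}; g ≡ 0 at y ∈ ∅; common: ∅.
  x = 4: f ≡ 0 at y ∈ {1}; g ≡ 0 at y ∈ ∅; common: ∅.
  x = 5: f ≡ 0 at y ∈ {9}; g ≡ 0 at y ∈ ∅; common: ∅.
  x = 6: f ≡ 0 at y ∈ {6}; g ≡ 0 at y ∈ ∅; common: ∅.
  x = 7: f ≡ 0 at y ∈ {3}; g ≡ 0 at y ∈ ∅; common: ∅.
  x = 8: f ≡ 0 at y ∈ {0}; g ≡ 0 at y ∈ ∅; common: ∅.
  x = 9: f ≡ 0 at y ∈ {8}; g ≡ 0 at y ∈ ∅; common: ∅.
  x = 10: f ≡ 0 at y ∈ {5}; g ≡ 0 at y ∈ {0, 1, 2, 3, 4, 5, 6, 7, 8, 9, 10}; common: {5}.
Collecting: common zeros = {(10, 5)}, so the count is 1.
Comparison with the Bézout bound: 1 ≤ 1 = deg(f)·deg(g), as expected for curves with no common component (the bound is attained).


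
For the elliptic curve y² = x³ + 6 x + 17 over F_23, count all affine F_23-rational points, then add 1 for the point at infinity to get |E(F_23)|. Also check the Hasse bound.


Affine points = {(1, 1), (1, 22), (3, 4), (3, 19), (4, 6), (4, 17), (6, 4), (6, 19), (8, 5), (8, 18), (9, 8), (9, 15), (12, 0), (14, 4), (14, 19), (15, 3), (15, 20), (16, 0), (17, 8), (17, 15), (18, 0), (20, 8), (20, 15)}; affine count = 23; |E(F_23)| = 24.

Discriminant check: Δ ∝ 4a³ + 27b² = 4·6³ + 27·17² = 4·216 + 27·289 ≡ 19 (mod 23). Nonzero ⇒ E is nonsingular.
For each x ∈ F_23, compute rhs = x³ + 6·x + 17 mod 23, then count y ∈ F_23 with y² ≡ rhs.
  x = 0: rhs = 17, matching y values: none (0 points).
  x = 1: rhs = 1, matching y values: 1, 22 (2 points).
  x = 2: rhs = 14, matching y values: none (0 points).
  x = 3: rhs = 16, matching y values: 4, 19 (2 points).
  x = 4: rhs = 13, matching y values: 6, 17 (2 points).
  x = 5: rhs = 11, matching y values: none (0 points).
  x = 6: rhs = 16, matching y values: 4, 19 (2 points).
  x = 7: rhs = 11, matching y values: none (0 points).
  x = 8: rhs = 2, matching y values: 5, 18 (2 points).
  x = 9: rhs = 18, matching y values: 8, 15 (2 points).
  x = 10: rhs = 19, matching y values: none (0 points).
  x = 11: rhs = 11, matching y values: none (0 points).
  x = 12: rhs = 0, matching y values: 0 (1 points).
  x = 13: rhs = 15, matching y values: none (0 points).
  x = 14: rhs = 16, matching y values: 4, 19 (2 points).
  x = 15: rhs = 9, matching y values: 3, 20 (2 points).
  x = 16: rhs = 0, matching y values: 0 (1 points).
  x = 17: rhs = 18, matching y values: 8, 15 (2 points).
  x = 18: rhs = 0, matching y values: 0 (1 points).
  x = 19: rhs = 21, matching y values: none (0 points).
  x = 20: rhs = 18, matching y values: 8, 15 (2 points).
  x = 21: rhs = 20, matching y values: none (0 points).
  x = 22: rhs = 10, matching y values: none (0 points).
Total affine count: 23.
Full point count |E(F_23)| = 23 + 1 = 24.
Hasse bound: |24 − (23+1)| = |0| = 0 ≤ 2√23 ≈ 9.5917 ✓.


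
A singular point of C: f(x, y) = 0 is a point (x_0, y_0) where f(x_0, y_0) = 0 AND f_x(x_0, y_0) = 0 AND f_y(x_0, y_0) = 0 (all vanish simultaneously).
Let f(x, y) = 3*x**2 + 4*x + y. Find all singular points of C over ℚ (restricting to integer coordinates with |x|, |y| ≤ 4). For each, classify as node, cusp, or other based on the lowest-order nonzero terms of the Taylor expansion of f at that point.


No singular points in the scanned grid; C is smooth there.

Compute partial derivatives:
  f_x = 6*x + 4.
  f_y = 1.
f_y = 1 is a nonzero constant, so f_y never vanishes: no point (x, y) can satisfy f = f_x = f_y = 0. In particular no (x, y) ∈ {−4, ..., 4}² is singular; the curve is smooth.


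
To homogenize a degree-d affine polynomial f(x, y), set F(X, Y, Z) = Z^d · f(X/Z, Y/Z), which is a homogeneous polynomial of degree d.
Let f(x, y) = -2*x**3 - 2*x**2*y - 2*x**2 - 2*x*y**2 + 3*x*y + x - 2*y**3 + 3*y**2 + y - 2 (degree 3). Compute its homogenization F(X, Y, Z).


F(X, Y, Z) = -2*X**3 - 2*X**2*Y - 2*X**2*Z - 2*X*Y**2 + 3*X*Y*Z + X*Z**2 - 2*Y**3 + 3*Y**2*Z + Y*Z**2 - 2*Z**3

deg(f) = 3.
Substitute x = X/Z, y = Y/Z into f, then multiply by Z^3.
  monomial -2·x^3·y^0 ↦ -2·X^3·Y^0·Z^0.
  monomial -2·x^2·y^1 ↦ -2·X^2·Y^1·Z^0.
  monomial -2·x^2·y^0 ↦ -2·X^2·Y^0·Z^1.
  monomial -2·x^1·y^2 ↦ -2·X^1·Y^2·Z^0.
  monomial 3·x^1·y^1 ↦ 3·X^1·Y^1·Z^1.
  monomial 1·x^1·y^0 ↦ 1·X^1·Y^0·Z^2.
  monomial -2·x^0·y^3 ↦ -2·X^0·Y^3·Z^0.
  monomial 3·x^0·y^2 ↦ 3·X^0·Y^2·Z^1.
  monomial 1·x^0·y^1 ↦ 1·X^0·Y^1·Z^2.
  monomial -2·x^0·y^0 ↦ -2·X^0·Y^0·Z^3.
Collecting: F(X, Y, Z) = -2*X**3 - 2*X**2*Y - 2*X**2*Z - 2*X*Y**2 + 3*X*Y*Z + X*Z**2 - 2*Y**3 + 3*Y**2*Z + Y*Z**2 - 2*Z**3.


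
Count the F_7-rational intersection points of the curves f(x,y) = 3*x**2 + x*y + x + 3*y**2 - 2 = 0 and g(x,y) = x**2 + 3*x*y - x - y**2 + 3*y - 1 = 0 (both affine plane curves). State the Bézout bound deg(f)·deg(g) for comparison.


Common zeros: ∅; count = 0; Bézout bound = 4.

deg(f) = 2, deg(g) = 2, so Bézout bound = 4.
Scan x ∈ F_7. For each x, list the y ∈ F_7 with f(x, y) ≡ 0 and those with g(x, y) ≡ 0 (mod 7); the common zeros in that column are the intersection.
  x = 0: f ≡ 0 at y ∈ ∅; g ≡ 0 at y ∈ ∅; common: ∅.
  x = 1: f ≡ 0 at y ∈ ∅; g ≡ 0 at y ∈ {2, 4}; common: ∅.
  x = 2: f ≡ 0 at y ∈ {2}; g ≡ 0 at y ∈ {4, 5}; common: ∅.
  x = 3: f ≡ 0 at y ∈ {0, 6}; g ≡ 0 at y ∈ ∅; common: ∅.
  x = 4: f ≡ 0 at y ∈ {2, 6}; g ≡ 0 at y ∈ ∅; common: ∅.
  x = 5: f ≡ 0 at y ∈ ∅; g ≡ 0 at y ∈ {5, 6}; common: ∅.
  x = 6: f ≡ 0 at y ∈ {0, 5}; g ≡ 0 at y ∈ {1, 6}; common: ∅.
Collecting: common zeros = ∅, so the count is 0.
Comparison with the Bézout bound: 0 ≤ 4 = deg(f)·deg(g), as expected for curves with no common component (the affine F_7-count falls short of the bound because intersections may lie at infinity, over extension fields, or carry multiplicity).


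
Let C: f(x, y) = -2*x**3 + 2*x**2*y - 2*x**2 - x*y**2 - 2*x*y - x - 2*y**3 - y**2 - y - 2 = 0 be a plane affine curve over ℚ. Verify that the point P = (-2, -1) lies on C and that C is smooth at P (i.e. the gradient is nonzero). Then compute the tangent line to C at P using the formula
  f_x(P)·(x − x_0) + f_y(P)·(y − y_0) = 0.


Tangent line at P: -8*x + 3*y - 13 = 0.

Step 1: f(-2, -1) = 0, so P lies on C.
Step 2: partial derivatives
  f_x(x, y) = -6*x**2 + 4*x*y - 4*x - y**2 - 2*y - 1, f_y(x, y) = 2*x**2 - 2*x*y - 2*x - 6*y**2 - 2*y - 1.
  f_x(P) = -8, f_y(P) = 3 (gradient nonzero, so P is smooth).
Step 3: tangent line at P: -8·(x − -2) + 3·(y − -1) = 0.
Expanding: -8*x + 3*y - 13 = 0.


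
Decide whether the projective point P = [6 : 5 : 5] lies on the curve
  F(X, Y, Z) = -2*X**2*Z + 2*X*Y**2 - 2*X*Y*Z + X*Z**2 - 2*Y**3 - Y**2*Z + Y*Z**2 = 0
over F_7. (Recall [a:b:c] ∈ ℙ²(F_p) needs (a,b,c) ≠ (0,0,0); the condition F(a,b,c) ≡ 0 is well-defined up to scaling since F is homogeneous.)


F(6,5,5) ≡ 2 (mod 7); P is NOT on the curve.

Evaluate F(6, 5, 5) term-by-term (mod 7).
  -2*X**2*Z ↦ -2·36·1·5 = -360
  2*X*Y**2 ↦ 2·6·25·1 = 300
  -2*X*Y*Z ↦ -2·6·5·5 = -300
  X*Z**2 ↦ 1·6·1·25 = 150
  -2*Y**3 ↦ -2·1·125·1 = -250
  -Y**2*Z ↦ -1·1·25·5 = -125
  Y*Z**2 ↦ 1·1·5·25 = 125
Sum: F(6, 5, 5) = (-360) + (300) + (-300) + (150) + (-250) + (-125) + (125) = -460.
Reducing mod 7: -460 ≡ 2 (mod 7).
Since F(a, b, c) ≡ 2 ≠ 0 (mod 7), P does NOT lie on the curve.


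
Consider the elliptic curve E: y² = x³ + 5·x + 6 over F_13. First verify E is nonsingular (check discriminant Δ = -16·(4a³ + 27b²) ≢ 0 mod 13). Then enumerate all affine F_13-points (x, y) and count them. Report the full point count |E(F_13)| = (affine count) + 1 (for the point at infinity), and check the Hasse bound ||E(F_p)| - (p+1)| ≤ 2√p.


Affine points = {(1, 5), (1, 8), (3, 3), (3, 10), (4, 5), (4, 8), (5, 0), (8, 5), (8, 8), (9, 0), (10, 4), (10, 9), (11, 1), (11, 12), (12, 0)}; affine count = 15; |E(F_13)| = 16.

Discriminant check: Δ ∝ 4a³ + 27b² = 4·5³ + 27·6² = 4·125 + 27·36 ≡ 3 (mod 13). Nonzero ⇒ E is nonsingular.
For each x ∈ F_13, compute rhs = x³ + 5·x + 6 mod 13, then count y ∈ F_13 with y² ≡ rhs.
  x = 0: rhs = 6, matching y values: none (0 points).
  x = 1: rhs = 12, matching y values: 5, 8 (2 points).
  x = 2: rhs = 11, matching y values: none (0 points).
  x = 3: rhs = 9, matching y values: 3, 10 (2 points).
  x = 4: rhs = 12, matching y values: 5, 8 (2 points).
  x = 5: rhs = 0, matching y values: 0 (1 points).
  x = 6: rhs = 5, matching y values: none (0 points).
  x = 7: rhs = 7, matching y values: none (0 points).
  x = 8: rhs = 12, matching y values: 5, 8 (2 points).
  x = 9: rhs = 0, matching y values: 0 (1 points).
  x = 10: rhs = 3, matching y values: 4, 9 (2 points).
  x = 11: rhs = 1, matching y values: 1, 12 (2 points).
  x = 12: rhs = 0, matching y values: 0 (1 points).
Total affine count: 15.
Full point count |E(F_13)| = 15 + 1 = 16.
Hasse bound: |16 − (13+1)| = |2| = 2 ≤ 2√13 ≈ 7.2111 ✓.


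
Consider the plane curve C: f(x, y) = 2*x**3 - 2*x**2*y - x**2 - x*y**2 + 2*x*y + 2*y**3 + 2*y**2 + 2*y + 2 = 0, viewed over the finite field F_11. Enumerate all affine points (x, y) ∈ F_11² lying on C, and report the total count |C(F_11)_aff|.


Affine F_11-points: {(0, 10), (1, 10), (4, 10), (5, 9), (6, 3), (7, 7), (9, 1), (10, 8)}; count = 8.

For each of the 121 pairs (x, y) ∈ F_11², evaluate f(x, y) mod 11. Record the zeros.
  x = 0: [0↦2, 1↦8, 2↦8, 3↦3, 4↦5, 5↦4, 6↦1, 7↦8, 8↦4, 9↦1, 10↦0]  zeros at y ∈ {10}
  x = 1: [0↦3, 1↦8, 2↦5, 3↦6, 4↦1, 5↦2, 6↦10, 7↦4, 8↦7, 9↦9, 10↦0]  zeros at y ∈ {10}
  x = 2: [0↦3, 1↦3, 2↦4, 3↦7, 4↦2, 5↦1, 6↦5, 7↦4, 8↦10, 9↦2, 10↦3]  zeros at y ∈ ∅
  x = 3: [0↦3, 1↦5, 2↦6, 3↦7, 4↦9, 5↦2, 6↦9, 7↦9, 8↦3, 9↦3, 10↦10]  zeros at y ∈ ∅
  x = 4: [0↦4, 1↦4, 2↦1, 3↦7, 4↦1, 5↦6, 6↦1, 7↦9, 8↦9, 9↦2, 10↦0]  zeros at y ∈ {10}
  x = 5: [0↦7, 1↦1, 2↦1, 3↦8, 4↦1, 5↦3, 6↦4, 7↦5, 8↦7, 9↦0, 10↦7]  zeros at y ∈ {9}
  x = 6: [0↦2, 1↦8, 2↦7, 3↦0, 4↦10, 5↦5, 6↦8, 7↦9, 8↦9, 9↦9, 10↦10]  zeros at y ∈ {3}
  x = 7: [0↦1, 1↦4, 2↦9, 3↦6, 4↦7, 5↦2, 6↦3, 7↦0, 8↦5, 9↦8, 10↦10]  zeros at y ∈ {7}
  x = 8: [0↦5, 1↦1, 2↦8, 3↦5, 4↦4, 5↦6, 6↦1, 7↦1, 8↦7, 9↦9, 10↦8]  zeros at y ∈ ∅
  x = 9: [0↦4, 1↦0, 2↦5, 3↦9, 4↦2, 5↦7, 6↦3, 7↦2, 8↦5, 9↦2, 10↦5]  zeros at y ∈ {1}
  x = 10: [0↦10, 1↦2, 2↦1, 3↦8, 4↦2, 5↦6, 6↦10, 7↦4, 8↦0, 9↦10, 10↦2]  zeros at y ∈ {8}
Collecting zeros: affine points = {(0, 10), (1, 10), (4, 10), (5, 9), (6, 3), (7, 7), (9, 1), (10, 8)}.
Total count |C(F_11)_aff| = 8.


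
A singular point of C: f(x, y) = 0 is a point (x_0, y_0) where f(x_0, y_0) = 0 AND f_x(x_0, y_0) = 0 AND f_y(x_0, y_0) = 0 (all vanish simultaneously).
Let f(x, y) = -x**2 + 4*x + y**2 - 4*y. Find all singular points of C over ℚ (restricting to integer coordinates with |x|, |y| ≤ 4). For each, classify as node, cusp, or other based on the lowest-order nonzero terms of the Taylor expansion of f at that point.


Singular points: {(2, 2)}; classification: node.

Compute partial derivatives:
  f_x = 4 - 2*x.
  f_y = 2*y - 4.
Scan x_0 ∈ {−4, ..., 4}. For each x_0, f_y(x_0, y) is a polynomial in y; find its integer roots y ∈ {−4, ..., 4}, then test f_x and f at those candidates.
  x = -4: f_y(-4, y) = 2*y - 4; vanishes at y ∈ {2}. (-4, 2): f_x = 12 ≠ 0.
  x = -3: f_y(-3, y) = 2*y - 4; vanishes at y ∈ {2}. (-3, 2): f_x = 10 ≠ 0.
  x = -2: f_y(-2, y) = 2*y - 4; vanishes at y ∈ {2}. (-2, 2): f_x = 8 ≠ 0.
  x = -1: f_y(-1, y) = 2*y - 4; vanishes at y ∈ {2}. (-1, 2): f_x = 6 ≠ 0.
  x = 0: f_y(0, y) = 2*y - 4; vanishes at y ∈ {2}. (0, 2): f_x = 4 ≠ 0.
  x = 1: f_y(1, y) = 2*y - 4; vanishes at y ∈ {2}. (1, 2): f_x = 2 ≠ 0.
  x = 2: f_y(2, y) = 2*y - 4; vanishes at y ∈ {2}. (2, 2): f_x = 0, f = 0 — SINGULAR.
  x = 3: f_y(3, y) = 2*y - 4; vanishes at y ∈ {2}. (3, 2): f_x = -2 ≠ 0.
  x = 4: f_y(4, y) = 2*y - 4; vanishes at y ∈ {2}. (4, 2): f_x = -4 ≠ 0.
Only singular point on the grid: (2, 2).
Classify: substitute x = 2 + u, y = 2 + v and expand: f = -u**2 + v**2.
No constant or linear terms (consistent with a singular point). Quadratic part: -u**2 + v**2. Cubic part: 0.
The quadratic part v**2 - u**2 = (v − u)(v + u) splits into two distinct linear factors, so there are two distinct tangent lines y − 2 = ±(x − 2) — this is a node (ordinary double point).
Classification: node.


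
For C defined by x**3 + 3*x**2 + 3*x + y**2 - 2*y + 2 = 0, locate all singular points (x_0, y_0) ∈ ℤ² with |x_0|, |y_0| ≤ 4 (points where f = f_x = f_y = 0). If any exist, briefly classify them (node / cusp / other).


Singular points: {(-1, 1)}; classification: cusp.

Compute partial derivatives:
  f_x = 3*x**2 + 6*x + 3.
  f_y = 2*y - 2.
Scan x_0 ∈ {−4, ..., 4}. For each x_0, f_y(x_0, y) is a polynomial in y; find its integer roots y ∈ {−4, ..., 4}, then test f_x and f at those candidates.
  x = -4: f_y(-4, y) = 2*y - 2; vanishes at y ∈ {1}. (-4, 1): f_x = 27 ≠ 0.
  x = -3: f_y(-3, y) = 2*y - 2; vanishes at y ∈ {1}. (-3, 1): f_x = 12 ≠ 0.
  x = -2: f_y(-2, y) = 2*y - 2; vanishes at y ∈ {1}. (-2, 1): f_x = 3 ≠ 0.
  x = -1: f_y(-1, y) = 2*y - 2; vanishes at y ∈ {1}. (-1, 1): f_x = 0, f = 0 — SINGULAR.
  x = 0: f_y(0, y) = 2*y - 2; vanishes at y ∈ {1}. (0, 1): f_x = 3 ≠ 0.
  x = 1: f_y(1, y) = 2*y - 2; vanishes at y ∈ {1}. (1, 1): f_x = 12 ≠ 0.
  x = 2: f_y(2, y) = 2*y - 2; vanishes at y ∈ {1}. (2, 1): f_x = 27 ≠ 0.
  x = 3: f_y(3, y) = 2*y - 2; vanishes at y ∈ {1}. (3, 1): f_x = 48 ≠ 0.
  x = 4: f_y(4, y) = 2*y - 2; vanishes at y ∈ {1}. (4, 1): f_x = 75 ≠ 0.
Only singular point on the grid: (-1, 1).
Classify: substitute x = -1 + u, y = 1 + v and expand: f = u**3 + v**2.
No constant or linear terms (consistent with a singular point). Quadratic part: v**2. Cubic part: u**3.
The quadratic part v**2 is a perfect square, so there is a single (double) tangent line v = 0, i.e. y = 1. Restricting the cubic part to that line (v = 0) leaves u**3 ≠ 0, so f is not divisible by v and the branch is v² ≈ -u**3 to lowest order — this is a cusp.
Classification: cusp.


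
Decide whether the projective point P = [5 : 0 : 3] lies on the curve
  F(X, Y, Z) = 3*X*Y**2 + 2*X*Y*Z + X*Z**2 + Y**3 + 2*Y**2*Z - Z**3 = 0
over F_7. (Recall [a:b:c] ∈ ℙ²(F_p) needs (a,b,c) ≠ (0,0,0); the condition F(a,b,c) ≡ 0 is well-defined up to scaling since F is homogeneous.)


F(5,0,3) ≡ 4 (mod 7); P is NOT on the curve.

Evaluate F(5, 0, 3) term-by-term (mod 7).
  3*X*Y**2 ↦ 3·5·0·1 = 0
  2*X*Y*Z ↦ 2·5·0·3 = 0
  X*Z**2 ↦ 1·5·1·9 = 45
  Y**3 ↦ 1·1·0·1 = 0
  2*Y**2*Z ↦ 2·1·0·3 = 0
  -Z**3 ↦ -1·1·1·27 = -27
Sum: F(5, 0, 3) = (0) + (0) + (45) + (0) + (0) + (-27) = 18.
Reducing mod 7: 18 ≡ 4 (mod 7).
Since F(a, b, c) ≡ 4 ≠ 0 (mod 7), P does NOT lie on the curve.


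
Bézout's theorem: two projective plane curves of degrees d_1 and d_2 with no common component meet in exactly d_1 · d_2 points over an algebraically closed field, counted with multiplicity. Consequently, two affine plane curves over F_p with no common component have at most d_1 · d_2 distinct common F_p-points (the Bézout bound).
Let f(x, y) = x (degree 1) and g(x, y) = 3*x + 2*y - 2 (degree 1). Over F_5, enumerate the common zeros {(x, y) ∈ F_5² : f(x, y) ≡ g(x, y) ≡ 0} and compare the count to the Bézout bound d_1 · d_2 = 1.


Common zeros: {(0, 1)}; count = 1; Bézout bound = 1.

deg(f) = 1, deg(g) = 1, so Bézout bound = 1.
Scan x ∈ F_5. For each x, list the y ∈ F_5 with f(x, y) ≡ 0 and those with g(x, y) ≡ 0 (mod 5); the common zeros in that column are the intersection.
  x = 0: f ≡ 0 at y ∈ {0, 1, 2, 3, 4}; g ≡ 0 at y ∈ {1}; common: {1}.
  x = 1: f ≡ 0 at y ∈ ∅; g ≡ 0 at y ∈ {2}; common: ∅.
  x = 2: f ≡ 0 at y ∈ ∅; g ≡ 0 at y ∈ {3}; common: ∅.
  x = 3: f ≡ 0 at y ∈ ∅; g ≡ 0 at y ∈ {4}; common: ∅.
  x = 4: f ≡ 0 at y ∈ ∅; g ≡ 0 at y ∈ {0}; common: ∅.
Collecting: common zeros = {(0, 1)}, so the count is 1.
Comparison with the Bézout bound: 1 ≤ 1 = deg(f)·deg(g), as expected for curves with no common component (the bound is attained).


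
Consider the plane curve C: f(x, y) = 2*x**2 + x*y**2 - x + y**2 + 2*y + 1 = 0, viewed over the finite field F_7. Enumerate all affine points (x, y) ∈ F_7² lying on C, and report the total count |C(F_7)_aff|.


Affine F_7-points: {(0, 6), (1, 2), (1, 4), (2, 0), (2, 4), (3, 5), (6, 5)}; count = 7.

For each of the 49 pairs (x, y) ∈ F_7², evaluate f(x, y) mod 7. Record the zeros.
  x = 0: [0↦1, 1↦4, 2↦2, 3↦2, 4↦4, 5↦1, 6↦0]  zeros at y ∈ {6}
  x = 1: [0↦2, 1↦6, 2↦0, 3↦5, 4↦0, 5↦6, 6↦2]  zeros at y ∈ {2, 4}
  x = 2: [0↦0, 1↦5, 2↦2, 3↦5, 4↦0, 5↦1, 6↦1]  zeros at y ∈ {0, 4}
  x = 3: [0↦2, 1↦1, 2↦1, 3↦2, 4↦4, 5↦0, 6↦4]  zeros at y ∈ {5}
  x = 4: [0↦1, 1↦1, 2↦4, 3↦3, 4↦5, 5↦3, 6↦4]  zeros at y ∈ ∅
  x = 5: [0↦4, 1↦5, 2↦4, 3↦1, 4↦3, 5↦3, 6↦1]  zeros at y ∈ ∅
  x = 6: [0↦4, 1↦6, 2↦1, 3↦3, 4↦5, 5↦0, 6↦2]  zeros at y ∈ {5}
Collecting zeros: affine points = {(0, 6), (1, 2), (1, 4), (2, 0), (2, 4), (3, 5), (6, 5)}.
Total count |C(F_7)_aff| = 7.


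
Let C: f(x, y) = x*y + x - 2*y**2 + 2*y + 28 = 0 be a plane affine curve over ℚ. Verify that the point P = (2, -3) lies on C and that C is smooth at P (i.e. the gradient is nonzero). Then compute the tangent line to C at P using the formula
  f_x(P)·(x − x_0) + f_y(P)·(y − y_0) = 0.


Tangent line at P: -2*x + 16*y + 52 = 0.

Step 1: f(2, -3) = 0, so P lies on C.
Step 2: partial derivatives
  f_x(x, y) = y + 1, f_y(x, y) = x - 4*y + 2.
  f_x(P) = -2, f_y(P) = 16 (gradient nonzero, so P is smooth).
Step 3: tangent line at P: -2·(x − 2) + 16·(y − -3) = 0.
Expanding: -2*x + 16*y + 52 = 0.


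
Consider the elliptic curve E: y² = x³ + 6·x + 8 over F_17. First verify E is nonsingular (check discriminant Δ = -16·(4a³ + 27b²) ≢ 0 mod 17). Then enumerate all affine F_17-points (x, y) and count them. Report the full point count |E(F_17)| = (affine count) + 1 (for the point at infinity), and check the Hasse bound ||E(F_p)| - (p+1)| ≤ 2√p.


Affine points = {(0, 5), (0, 12), (1, 7), (1, 10), (3, 6), (3, 11), (7, 6), (7, 11), (9, 3), (9, 14), (16, 1), (16, 16)}; affine count = 12; |E(F_17)| = 13.

Discriminant check: Δ ∝ 4a³ + 27b² = 4·6³ + 27·8² = 4·216 + 27·64 ≡ 8 (mod 17). Nonzero ⇒ E is nonsingular.
For each x ∈ F_17, compute rhs = x³ + 6·x + 8 mod 17, then count y ∈ F_17 with y² ≡ rhs.
  x = 0: rhs = 8, matching y values: 5, 12 (2 points).
  x = 1: rhs = 15, matching y values: 7, 10 (2 points).
  x = 2: rhs = 11, matching y values: none (0 points).
  x = 3: rhs = 2, matching y values: 6, 11 (2 points).
  x = 4: rhs = 11, matching y values: none (0 points).
  x = 5: rhs = 10, matching y values: none (0 points).
  x = 6: rhs = 5, matching y values: none (0 points).
  x = 7: rhs = 2, matching y values: 6, 11 (2 points).
  x = 8: rhs = 7, matching y values: none (0 points).
  x = 9: rhs = 9, matching y values: 3, 14 (2 points).
  x = 10: rhs = 14, matching y values: none (0 points).
  x = 11: rhs = 11, matching y values: none (0 points).
  x = 12: rhs = 6, matching y values: none (0 points).
  x = 13: rhs = 5, matching y values: none (0 points).
  x = 14: rhs = 14, matching y values: none (0 points).
  x = 15: rhs = 5, matching y values: none (0 points).
  x = 16: rhs = 1, matching y values: 1, 16 (2 points).
Total affine count: 12.
Full point count |E(F_17)| = 12 + 1 = 13.
Hasse bound: |13 − (17+1)| = |-5| = 5 ≤ 2√17 ≈ 8.2462 ✓.


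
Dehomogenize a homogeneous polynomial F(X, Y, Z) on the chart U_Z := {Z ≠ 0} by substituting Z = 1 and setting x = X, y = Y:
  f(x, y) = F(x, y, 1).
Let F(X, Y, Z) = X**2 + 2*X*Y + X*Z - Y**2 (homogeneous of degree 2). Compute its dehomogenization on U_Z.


f(x, y) = x**2 + 2*x*y + x - y**2

On U_Z we set Z = 1. Each monomial c·X^i·Y^j·Z^k in F becomes c·x^i·y^j·1^k = c·x^i·y^j.
Substituting Z = 1: F(X, Y, 1) = x**2 + 2*x*y + x - y**2.
Note: deg(f) ≤ deg(F) = 2; strict inequality happens when F is divisible by Z (lost terms).


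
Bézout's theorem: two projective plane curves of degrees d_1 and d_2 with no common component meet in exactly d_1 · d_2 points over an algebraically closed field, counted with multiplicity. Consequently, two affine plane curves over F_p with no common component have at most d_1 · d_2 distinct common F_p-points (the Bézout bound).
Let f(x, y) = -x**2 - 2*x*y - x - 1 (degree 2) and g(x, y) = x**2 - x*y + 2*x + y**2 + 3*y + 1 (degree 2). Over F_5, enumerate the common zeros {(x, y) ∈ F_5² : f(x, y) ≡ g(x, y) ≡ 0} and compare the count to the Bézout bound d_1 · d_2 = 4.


Common zeros: {(2, 2), (3, 2)}; count = 2; Bézout bound = 4.

deg(f) = 2, deg(g) = 2, so Bézout bound = 4.
Scan x ∈ F_5. For each x, list the y ∈ F_5 with f(x, y) ≡ 0 and those with g(x, y) ≡ 0 (mod 5); the common zeros in that column are the intersection.
  x = 0: f ≡ 0 at y ∈ ∅; g ≡ 0 at y ∈ {1}; common: ∅.
  x = 1: f ≡ 0 at y ∈ {1}; g ≡ 0 at y ∈ ∅; common: ∅.
  x = 2: f ≡ 0 at y ∈ {2}; g ≡ 0 at y ∈ {2}; common: {2}.
  x = 3: f ≡ 0 at y ∈ {2}; g ≡ 0 at y ∈ {2, 3}; common: {2}.
  x = 4: f ≡ 0 at y ∈ {3}; g ≡ 0 at y ∈ {0, 1}; common: ∅.
Collecting: common zeros = {(2, 2), (3, 2)}, so the count is 2.
Comparison with the Bézout bound: 2 ≤ 4 = deg(f)·deg(g), as expected for curves with no common component (the affine F_5-count falls short of the bound because intersections may lie at infinity, over extension fields, or carry multiplicity).


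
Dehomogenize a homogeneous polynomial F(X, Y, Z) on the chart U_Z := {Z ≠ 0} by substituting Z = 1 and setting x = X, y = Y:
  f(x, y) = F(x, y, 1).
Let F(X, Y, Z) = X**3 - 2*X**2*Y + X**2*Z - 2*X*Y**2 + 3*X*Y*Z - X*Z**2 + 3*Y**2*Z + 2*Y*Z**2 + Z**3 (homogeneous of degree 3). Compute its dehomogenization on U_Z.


f(x, y) = x**3 - 2*x**2*y + x**2 - 2*x*y**2 + 3*x*y - x + 3*y**2 + 2*y + 1

On U_Z we set Z = 1. Each monomial c·X^i·Y^j·Z^k in F becomes c·x^i·y^j·1^k = c·x^i·y^j.
Substituting Z = 1: F(X, Y, 1) = x**3 - 2*x**2*y + x**2 - 2*x*y**2 + 3*x*y - x + 3*y**2 + 2*y + 1.
Note: deg(f) ≤ deg(F) = 3; strict inequality happens when F is divisible by Z (lost terms).


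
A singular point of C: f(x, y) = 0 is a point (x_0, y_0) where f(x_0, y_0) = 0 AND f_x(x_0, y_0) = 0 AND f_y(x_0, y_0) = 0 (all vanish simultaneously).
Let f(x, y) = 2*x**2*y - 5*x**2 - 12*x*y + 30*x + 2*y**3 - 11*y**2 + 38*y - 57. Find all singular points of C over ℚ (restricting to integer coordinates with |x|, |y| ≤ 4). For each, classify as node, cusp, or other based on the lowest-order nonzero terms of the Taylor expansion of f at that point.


Singular points: {(3, 2)}; classification: node.

Compute partial derivatives:
  f_x = 4*x*y - 10*x - 12*y + 30.
  f_y = 2*x**2 - 12*x + 6*y**2 - 22*y + 38.
Scan x_0 ∈ {−4, ..., 4}. For each x_0, f_y(x_0, y) is a polynomial in y; find its integer roots y ∈ {−4, ..., 4}, then test f_x and f at those candidates.
  x = -4: f_y(-4, y) = 6*y**2 - 22*y + 118; no integer root y with |y| ≤ 4.
  x = -3: f_y(-3, y) = 6*y**2 - 22*y + 92; no integer root y with |y| ≤ 4.
  x = -2: f_y(-2, y) = 6*y**2 - 22*y + 70; no integer root y with |y| ≤ 4.
  x = -1: f_y(-1, y) = 6*y**2 - 22*y + 52; no integer root y with |y| ≤ 4.
  x = 0: f_y(0, y) = 6*y**2 - 22*y + 38; no integer root y with |y| ≤ 4.
  x = 1: f_y(1, y) = 6*y**2 - 22*y + 28; no integer root y with |y| ≤ 4.
  x = 2: f_y(2, y) = 6*y**2 - 22*y + 22; no integer root y with |y| ≤ 4.
  x = 3: f_y(3, y) = 6*y**2 - 22*y + 20; vanishes at y ∈ {2}. (3, 2): f_x = 0, f = 0 — SINGULAR.
  x = 4: f_y(4, y) = 6*y**2 - 22*y + 22; no integer root y with |y| ≤ 4.
Only singular point on the grid: (3, 2).
Classify: substitute x = 3 + u, y = 2 + v and expand: f = 2*u**2*v - u**2 + 2*v**3 + v**2.
No constant or linear terms (consistent with a singular point). Quadratic part: -u**2 + v**2. Cubic part: 2*u**2*v + 2*v**3.
The quadratic part v**2 - u**2 = (v − u)(v + u) splits into two distinct linear factors, so there are two distinct tangent lines y − 2 = ±(x − 3) — this is a node (ordinary double point).
Classification: node.


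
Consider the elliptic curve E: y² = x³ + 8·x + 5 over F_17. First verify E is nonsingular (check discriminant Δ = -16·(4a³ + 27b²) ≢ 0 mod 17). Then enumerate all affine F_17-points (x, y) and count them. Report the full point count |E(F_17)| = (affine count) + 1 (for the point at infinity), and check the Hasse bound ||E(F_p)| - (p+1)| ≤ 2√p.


Affine points = {(4, 4), (4, 13), (5, 0), (7, 8), (7, 9), (11, 8), (11, 9), (15, 7), (15, 10), (16, 8), (16, 9)}; affine count = 11; |E(F_17)| = 12.

Discriminant check: Δ ∝ 4a³ + 27b² = 4·8³ + 27·5² = 4·512 + 27·25 ≡ 3 (mod 17). Nonzero ⇒ E is nonsingular.
For each x ∈ F_17, compute rhs = x³ + 8·x + 5 mod 17, then count y ∈ F_17 with y² ≡ rhs.
  x = 0: rhs = 5, matching y values: none (0 points).
  x = 1: rhs = 14, matching y values: none (0 points).
  x = 2: rhs = 12, matching y values: none (0 points).
  x = 3: rhs = 5, matching y values: none (0 points).
  x = 4: rhs = 16, matching y values: 4, 13 (2 points).
  x = 5: rhs = 0, matching y values: 0 (1 points).
  x = 6: rhs = 14, matching y values: none (0 points).
  x = 7: rhs = 13, matching y values: 8, 9 (2 points).
  x = 8: rhs = 3, matching y values: none (0 points).
  x = 9: rhs = 7, matching y values: none (0 points).
  x = 10: rhs = 14, matching y values: none (0 points).
  x = 11: rhs = 13, matching y values: 8, 9 (2 points).
  x = 12: rhs = 10, matching y values: none (0 points).
  x = 13: rhs = 11, matching y values: none (0 points).
  x = 14: rhs = 5, matching y values: none (0 points).
  x = 15: rhs = 15, matching y values: 7, 10 (2 points).
  x = 16: rhs = 13, matching y values: 8, 9 (2 points).
Total affine count: 11.
Full point count |E(F_17)| = 11 + 1 = 12.
Hasse bound: |12 − (17+1)| = |-6| = 6 ≤ 2√17 ≈ 8.2462 ✓.


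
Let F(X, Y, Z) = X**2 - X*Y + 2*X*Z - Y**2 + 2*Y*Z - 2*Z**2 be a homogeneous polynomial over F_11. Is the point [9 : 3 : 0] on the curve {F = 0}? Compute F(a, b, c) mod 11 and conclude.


F(9,3,0) ≡ 1 (mod 11); P is NOT on the curve.

Evaluate F(9, 3, 0) term-by-term (mod 11).
  X**2 ↦ 1·81·1·1 = 81
  -X*Y ↦ -1·9·3·1 = -27
  2*X*Z ↦ 2·9·1·0 = 0
  -Y**2 ↦ -1·1·9·1 = -9
  2*Y*Z ↦ 2·1·3·0 = 0
  -2*Z**2 ↦ -2·1·1·0 = 0
Sum: F(9, 3, 0) = (81) + (-27) + (0) + (-9) + (0) + (0) = 45.
Reducing mod 11: 45 ≡ 1 (mod 11).
Since F(a, b, c) ≡ 1 ≠ 0 (mod 11), P does NOT lie on the curve.


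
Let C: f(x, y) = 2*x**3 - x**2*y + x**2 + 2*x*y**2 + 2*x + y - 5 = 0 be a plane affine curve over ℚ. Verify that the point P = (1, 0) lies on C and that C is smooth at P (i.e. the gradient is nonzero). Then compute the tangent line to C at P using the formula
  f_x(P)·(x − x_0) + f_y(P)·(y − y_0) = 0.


Tangent line at P: 10*x - 10 = 0.

Step 1: f(1, 0) = 0, so P lies on C.
Step 2: partial derivatives
  f_x(x, y) = 6*x**2 - 2*x*y + 2*x + 2*y**2 + 2, f_y(x, y) = -x**2 + 4*x*y + 1.
  f_x(P) = 10, f_y(P) = 0 (gradient nonzero, so P is smooth).
Step 3: tangent line at P: 10·(x − 1) + 0·(y − 0) = 0.
Expanding: 10*x - 10 = 0.


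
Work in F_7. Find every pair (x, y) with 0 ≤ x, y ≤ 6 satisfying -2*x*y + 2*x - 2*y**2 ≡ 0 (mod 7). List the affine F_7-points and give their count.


Affine F_7-points: {(0, 0), (3, 2), (4, 4), (4, 6), (6, 3), (6, 5)}; count = 6.

For each of the 49 pairs (x, y) ∈ F_7², evaluate f(x, y) mod 7. Record the zeros.
  x = 0: [0↦0, 1↦5, 2↦6, 3↦3, 4↦3, 5↦6, 6↦5]  zeros at y ∈ {0}
  x = 1: [0↦2, 1↦5, 2↦4, 3↦6, 4↦4, 5↦5, 6↦2]  zeros at y ∈ ∅
  x = 2: [0↦4, 1↦5, 2↦2, 3↦2, 4↦5, 5↦4, 6↦6]  zeros at y ∈ ∅
  x = 3: [0↦6, 1↦5, 2↦0, 3↦5, 4↦6, 5↦3, 6↦3]  zeros at y ∈ {2}
  x = 4: [0↦1, 1↦5, 2↦5, 3↦1, 4↦0, 5↦2, 6↦0]  zeros at y ∈ {4, 6}
  x = 5: [0↦3, 1↦5, 2↦3, 3↦4, 4↦1, 5↦1, 6↦4]  zeros at y ∈ ∅
  x = 6: [0↦5, 1↦5, 2↦1, 3↦0, 4↦2, 5↦0, 6↦1]  zeros at y ∈ {3, 5}
Collecting zeros: affine points = {(0, 0), (3, 2), (4, 4), (4, 6), (6, 3), (6, 5)}.
Total count |C(F_7)_aff| = 6.


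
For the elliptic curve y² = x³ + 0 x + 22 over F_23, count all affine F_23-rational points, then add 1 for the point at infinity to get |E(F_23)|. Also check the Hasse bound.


Affine points = {(1, 0), (3, 7), (3, 16), (5, 3), (5, 20), (6, 10), (6, 13), (12, 5), (12, 18), (14, 11), (14, 12), (15, 4), (15, 19), (16, 1), (16, 22), (17, 6), (17, 17), (18, 9), (18, 14), (19, 2), (19, 21), (20, 8), (20, 15)}; affine count = 23; |E(F_23)| = 24.

Discriminant check: Δ ∝ 4a³ + 27b² = 4·0³ + 27·22² = 4·0 + 27·484 ≡ 4 (mod 23). Nonzero ⇒ E is nonsingular.
For each x ∈ F_23, compute rhs = x³ + 0·x + 22 mod 23, then count y ∈ F_23 with y² ≡ rhs.
  x = 0: rhs = 22, matching y values: none (0 points).
  x = 1: rhs = 0, matching y values: 0 (1 points).
  x = 2: rhs = 7, matching y values: none (0 points).
  x = 3: rhs = 3, matching y values: 7, 16 (2 points).
  x = 4: rhs = 17, matching y values: none (0 points).
  x = 5: rhs = 9, matching y values: 3, 20 (2 points).
  x = 6: rhs = 8, matching y values: 10, 13 (2 points).
  x = 7: rhs = 20, matching y values: none (0 points).
  x = 8: rhs = 5, matching y values: none (0 points).
  x = 9: rhs = 15, matching y values: none (0 points).
  x = 10: rhs = 10, matching y values: none (0 points).
  x = 11: rhs = 19, matching y values: none (0 points).
  x = 12: rhs = 2, matching y values: 5, 18 (2 points).
  x = 13: rhs = 11, matching y values: none (0 points).
  x = 14: rhs = 6, matching y values: 11, 12 (2 points).
  x = 15: rhs = 16, matching y values: 4, 19 (2 points).
  x = 16: rhs = 1, matching y values: 1, 22 (2 points).
  x = 17: rhs = 13, matching y values: 6, 17 (2 points).
  x = 18: rhs = 12, matching y values: 9, 14 (2 points).
  x = 19: rhs = 4, matching y values: 2, 21 (2 points).
  x = 20: rhs = 18, matching y values: 8, 15 (2 points).
  x = 21: rhs = 14, matching y values: none (0 points).
  x = 22: rhs = 21, matching y values: none (0 points).
Total affine count: 23.
Full point count |E(F_23)| = 23 + 1 = 24.
Hasse bound: |24 − (23+1)| = |0| = 0 ≤ 2√23 ≈ 9.5917 ✓.


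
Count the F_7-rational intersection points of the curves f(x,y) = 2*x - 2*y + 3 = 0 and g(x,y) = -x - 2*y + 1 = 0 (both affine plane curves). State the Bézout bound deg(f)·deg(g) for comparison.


Common zeros: {(4, 2)}; count = 1; Bézout bound = 1.

deg(f) = 1, deg(g) = 1, so Bézout bound = 1.
Scan x ∈ F_7. For each x, list the y ∈ F_7 with f(x, y) ≡ 0 and those with g(x, y) ≡ 0 (mod 7); the common zeros in that column are the intersection.
  x = 0: f ≡ 0 at y ∈ {5}; g ≡ 0 at y ∈ {4}; common: ∅.
  x = 1: f ≡ 0 at y ∈ {6}; g ≡ 0 at y ∈ {0}; common: ∅.
  x = 2: f ≡ 0 at y ∈ {0}; g ≡ 0 at y ∈ {3}; common: ∅.
  x = 3: f ≡ 0 at y ∈ {1}; g ≡ 0 at y ∈ {6}; common: ∅.
  x = 4: f ≡ 0 at y ∈ {2}; g ≡ 0 at y ∈ {2}; common: {2}.
  x = 5: f ≡ 0 at y ∈ {3}; g ≡ 0 at y ∈ {5}; common: ∅.
  x = 6: f ≡ 0 at y ∈ {4}; g ≡ 0 at y ∈ {1}; common: ∅.
Collecting: common zeros = {(4, 2)}, so the count is 1.
Comparison with the Bézout bound: 1 ≤ 1 = deg(f)·deg(g), as expected for curves with no common component (the bound is attained).


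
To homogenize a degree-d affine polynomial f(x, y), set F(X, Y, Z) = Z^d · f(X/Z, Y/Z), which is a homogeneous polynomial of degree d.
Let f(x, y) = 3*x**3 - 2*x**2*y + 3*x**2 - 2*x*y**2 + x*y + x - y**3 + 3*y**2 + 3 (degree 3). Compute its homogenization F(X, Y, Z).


F(X, Y, Z) = 3*X**3 - 2*X**2*Y + 3*X**2*Z - 2*X*Y**2 + X*Y*Z + X*Z**2 - Y**3 + 3*Y**2*Z + 3*Z**3

deg(f) = 3.
Substitute x = X/Z, y = Y/Z into f, then multiply by Z^3.
  monomial 3·x^3·y^0 ↦ 3·X^3·Y^0·Z^0.
  monomial -2·x^2·y^1 ↦ -2·X^2·Y^1·Z^0.
  monomial 3·x^2·y^0 ↦ 3·X^2·Y^0·Z^1.
  monomial -2·x^1·y^2 ↦ -2·X^1·Y^2·Z^0.
  monomial 1·x^1·y^1 ↦ 1·X^1·Y^1·Z^1.
  monomial 1·x^1·y^0 ↦ 1·X^1·Y^0·Z^2.
  monomial -1·x^0·y^3 ↦ -1·X^0·Y^3·Z^0.
  monomial 3·x^0·y^2 ↦ 3·X^0·Y^2·Z^1.
  monomial 3·x^0·y^0 ↦ 3·X^0·Y^0·Z^3.
Collecting: F(X, Y, Z) = 3*X**3 - 2*X**2*Y + 3*X**2*Z - 2*X*Y**2 + X*Y*Z + X*Z**2 - Y**3 + 3*Y**2*Z + 3*Z**3.


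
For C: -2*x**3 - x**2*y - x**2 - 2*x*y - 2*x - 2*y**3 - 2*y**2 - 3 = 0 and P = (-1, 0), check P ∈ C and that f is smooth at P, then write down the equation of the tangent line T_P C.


Tangent line at P: -6*x + y - 6 = 0.

Step 1: f(-1, 0) = 0, so P lies on C.
Step 2: partial derivatives
  f_x(x, y) = -6*x**2 - 2*x*y - 2*x - 2*y - 2, f_y(x, y) = -x**2 - 2*x - 6*y**2 - 4*y.
  f_x(P) = -6, f_y(P) = 1 (gradient nonzero, so P is smooth).
Step 3: tangent line at P: -6·(x − -1) + 1·(y − 0) = 0.
Expanding: -6*x + y - 6 = 0.


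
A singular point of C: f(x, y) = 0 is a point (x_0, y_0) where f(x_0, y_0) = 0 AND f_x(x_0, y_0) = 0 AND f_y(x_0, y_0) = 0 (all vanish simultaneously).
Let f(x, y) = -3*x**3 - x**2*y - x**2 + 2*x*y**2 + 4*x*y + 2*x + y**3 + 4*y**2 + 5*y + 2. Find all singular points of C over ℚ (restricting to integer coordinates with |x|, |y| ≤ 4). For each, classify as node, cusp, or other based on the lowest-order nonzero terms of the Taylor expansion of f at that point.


Singular points: {(0, -1)}; classification: cusp.

Compute partial derivatives:
  f_x = -9*x**2 - 2*x*y - 2*x + 2*y**2 + 4*y + 2.
  f_y = -x**2 + 4*x*y + 4*x + 3*y**2 + 8*y + 5.
Scan x_0 ∈ {−4, ..., 4}. For each x_0, f_y(x_0, y) is a polynomial in y; find its integer roots y ∈ {−4, ..., 4}, then test f_x and f at those candidates.
  x = -4: f_y(-4, y) = 3*y**2 - 8*y - 27; no integer root y with |y| ≤ 4.
  x = -3: f_y(-3, y) = 3*y**2 - 4*y - 16; no integer root y with |y| ≤ 4.
  x = -2: f_y(-2, y) = 3*y**2 - 7; no integer root y with |y| ≤ 4.
  x = -1: f_y(-1, y) = 3*y**2 + 4*y; vanishes at y ∈ {0}. (-1, 0): f_x = -5 ≠ 0.
  x = 0: f_y(0, y) = 3*y**2 + 8*y + 5; vanishes at y ∈ {-1}. (0, -1): f_x = 0, f = 0 — SINGULAR.
  x = 1: f_y(1, y) = 3*y**2 + 12*y + 8; no integer root y with |y| ≤ 4.
  x = 2: f_y(2, y) = 3*y**2 + 16*y + 9; no integer root y with |y| ≤ 4.
  x = 3: f_y(3, y) = 3*y**2 + 20*y + 8; no integer root y with |y| ≤ 4.
  x = 4: f_y(4, y) = 3*y**2 + 24*y + 5; no integer root y with |y| ≤ 4.
Only singular point on the grid: (0, -1).
Classify: substitute x = 0 + u, y = -1 + v and expand: f = -3*u**3 - u**2*v + 2*u*v**2 + v**3 + v**2.
No constant or linear terms (consistent with a singular point). Quadratic part: v**2. Cubic part: -3*u**3 - u**2*v + 2*u*v**2 + v**3.
The quadratic part v**2 is a perfect square, so there is a single (double) tangent line v = 0, i.e. y = -1. Restricting the cubic part to that line (v = 0) leaves -3*u**3 ≠ 0, so f is not divisible by v and the branch is v² ≈ 3*u**3 to lowest order — this is a cusp.
Classification: cusp.
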